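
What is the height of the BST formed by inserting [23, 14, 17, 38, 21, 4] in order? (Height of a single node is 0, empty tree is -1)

Insertion order: [23, 14, 17, 38, 21, 4]
Tree (level-order array): [23, 14, 38, 4, 17, None, None, None, None, None, 21]
Compute height bottom-up (empty subtree = -1):
  height(4) = 1 + max(-1, -1) = 0
  height(21) = 1 + max(-1, -1) = 0
  height(17) = 1 + max(-1, 0) = 1
  height(14) = 1 + max(0, 1) = 2
  height(38) = 1 + max(-1, -1) = 0
  height(23) = 1 + max(2, 0) = 3
Height = 3


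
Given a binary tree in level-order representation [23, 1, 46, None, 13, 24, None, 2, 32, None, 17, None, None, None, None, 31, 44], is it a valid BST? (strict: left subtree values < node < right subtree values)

Level-order array: [23, 1, 46, None, 13, 24, None, 2, 32, None, 17, None, None, None, None, 31, 44]
Validate using subtree bounds (lo, hi): at each node, require lo < value < hi,
then recurse left with hi=value and right with lo=value.
Preorder trace (stopping at first violation):
  at node 23 with bounds (-inf, +inf): OK
  at node 1 with bounds (-inf, 23): OK
  at node 13 with bounds (1, 23): OK
  at node 2 with bounds (1, 13): OK
  at node 32 with bounds (13, 23): VIOLATION
Node 32 violates its bound: not (13 < 32 < 23).
Result: Not a valid BST


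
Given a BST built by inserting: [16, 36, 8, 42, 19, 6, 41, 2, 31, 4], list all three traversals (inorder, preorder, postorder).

Tree insertion order: [16, 36, 8, 42, 19, 6, 41, 2, 31, 4]
Tree (level-order array): [16, 8, 36, 6, None, 19, 42, 2, None, None, 31, 41, None, None, 4]
Inorder (L, root, R): [2, 4, 6, 8, 16, 19, 31, 36, 41, 42]
Preorder (root, L, R): [16, 8, 6, 2, 4, 36, 19, 31, 42, 41]
Postorder (L, R, root): [4, 2, 6, 8, 31, 19, 41, 42, 36, 16]


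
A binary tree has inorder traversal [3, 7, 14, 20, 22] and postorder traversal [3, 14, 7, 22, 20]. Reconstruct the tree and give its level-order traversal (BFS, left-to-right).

Inorder:   [3, 7, 14, 20, 22]
Postorder: [3, 14, 7, 22, 20]
Algorithm: postorder visits root last, so walk postorder right-to-left;
each value is the root of the current inorder slice — split it at that
value, recurse on the right subtree first, then the left.
Recursive splits:
  root=20; inorder splits into left=[3, 7, 14], right=[22]
  root=22; inorder splits into left=[], right=[]
  root=7; inorder splits into left=[3], right=[14]
  root=14; inorder splits into left=[], right=[]
  root=3; inorder splits into left=[], right=[]
Reconstructed level-order: [20, 7, 22, 3, 14]


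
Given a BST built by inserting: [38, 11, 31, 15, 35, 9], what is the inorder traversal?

Tree insertion order: [38, 11, 31, 15, 35, 9]
Tree (level-order array): [38, 11, None, 9, 31, None, None, 15, 35]
Inorder traversal: [9, 11, 15, 31, 35, 38]


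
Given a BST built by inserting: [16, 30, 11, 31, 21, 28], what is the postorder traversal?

Tree insertion order: [16, 30, 11, 31, 21, 28]
Tree (level-order array): [16, 11, 30, None, None, 21, 31, None, 28]
Postorder traversal: [11, 28, 21, 31, 30, 16]


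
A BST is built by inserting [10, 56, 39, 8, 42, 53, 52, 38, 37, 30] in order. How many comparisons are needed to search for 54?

Search path for 54: 10 -> 56 -> 39 -> 42 -> 53
Found: False
Comparisons: 5


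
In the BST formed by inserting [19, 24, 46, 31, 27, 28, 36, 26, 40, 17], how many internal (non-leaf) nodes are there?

Tree built from: [19, 24, 46, 31, 27, 28, 36, 26, 40, 17]
Tree (level-order array): [19, 17, 24, None, None, None, 46, 31, None, 27, 36, 26, 28, None, 40]
Rule: An internal node has at least one child.
Per-node child counts:
  node 19: 2 child(ren)
  node 17: 0 child(ren)
  node 24: 1 child(ren)
  node 46: 1 child(ren)
  node 31: 2 child(ren)
  node 27: 2 child(ren)
  node 26: 0 child(ren)
  node 28: 0 child(ren)
  node 36: 1 child(ren)
  node 40: 0 child(ren)
Matching nodes: [19, 24, 46, 31, 27, 36]
Count of internal (non-leaf) nodes: 6


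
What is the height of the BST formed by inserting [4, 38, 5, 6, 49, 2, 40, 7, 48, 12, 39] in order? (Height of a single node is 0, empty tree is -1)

Insertion order: [4, 38, 5, 6, 49, 2, 40, 7, 48, 12, 39]
Tree (level-order array): [4, 2, 38, None, None, 5, 49, None, 6, 40, None, None, 7, 39, 48, None, 12]
Compute height bottom-up (empty subtree = -1):
  height(2) = 1 + max(-1, -1) = 0
  height(12) = 1 + max(-1, -1) = 0
  height(7) = 1 + max(-1, 0) = 1
  height(6) = 1 + max(-1, 1) = 2
  height(5) = 1 + max(-1, 2) = 3
  height(39) = 1 + max(-1, -1) = 0
  height(48) = 1 + max(-1, -1) = 0
  height(40) = 1 + max(0, 0) = 1
  height(49) = 1 + max(1, -1) = 2
  height(38) = 1 + max(3, 2) = 4
  height(4) = 1 + max(0, 4) = 5
Height = 5


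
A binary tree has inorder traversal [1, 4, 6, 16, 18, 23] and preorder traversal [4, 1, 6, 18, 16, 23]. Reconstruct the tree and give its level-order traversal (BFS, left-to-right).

Inorder:  [1, 4, 6, 16, 18, 23]
Preorder: [4, 1, 6, 18, 16, 23]
Algorithm: preorder visits root first, so consume preorder in order;
for each root, split the current inorder slice at that value into
left-subtree inorder and right-subtree inorder, then recurse.
Recursive splits:
  root=4; inorder splits into left=[1], right=[6, 16, 18, 23]
  root=1; inorder splits into left=[], right=[]
  root=6; inorder splits into left=[], right=[16, 18, 23]
  root=18; inorder splits into left=[16], right=[23]
  root=16; inorder splits into left=[], right=[]
  root=23; inorder splits into left=[], right=[]
Reconstructed level-order: [4, 1, 6, 18, 16, 23]


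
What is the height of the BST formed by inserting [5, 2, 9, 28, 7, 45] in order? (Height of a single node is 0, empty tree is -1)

Insertion order: [5, 2, 9, 28, 7, 45]
Tree (level-order array): [5, 2, 9, None, None, 7, 28, None, None, None, 45]
Compute height bottom-up (empty subtree = -1):
  height(2) = 1 + max(-1, -1) = 0
  height(7) = 1 + max(-1, -1) = 0
  height(45) = 1 + max(-1, -1) = 0
  height(28) = 1 + max(-1, 0) = 1
  height(9) = 1 + max(0, 1) = 2
  height(5) = 1 + max(0, 2) = 3
Height = 3


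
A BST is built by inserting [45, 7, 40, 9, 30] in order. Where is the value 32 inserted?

Starting tree (level order): [45, 7, None, None, 40, 9, None, None, 30]
Insertion path: 45 -> 7 -> 40 -> 9 -> 30
Result: insert 32 as right child of 30
Final tree (level order): [45, 7, None, None, 40, 9, None, None, 30, None, 32]


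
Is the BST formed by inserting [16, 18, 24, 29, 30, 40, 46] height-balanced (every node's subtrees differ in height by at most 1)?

Tree (level-order array): [16, None, 18, None, 24, None, 29, None, 30, None, 40, None, 46]
Definition: a tree is height-balanced if, at every node, |h(left) - h(right)| <= 1 (empty subtree has height -1).
Bottom-up per-node check:
  node 46: h_left=-1, h_right=-1, diff=0 [OK], height=0
  node 40: h_left=-1, h_right=0, diff=1 [OK], height=1
  node 30: h_left=-1, h_right=1, diff=2 [FAIL (|-1-1|=2 > 1)], height=2
  node 29: h_left=-1, h_right=2, diff=3 [FAIL (|-1-2|=3 > 1)], height=3
  node 24: h_left=-1, h_right=3, diff=4 [FAIL (|-1-3|=4 > 1)], height=4
  node 18: h_left=-1, h_right=4, diff=5 [FAIL (|-1-4|=5 > 1)], height=5
  node 16: h_left=-1, h_right=5, diff=6 [FAIL (|-1-5|=6 > 1)], height=6
Node 30 violates the condition: |-1 - 1| = 2 > 1.
Result: Not balanced


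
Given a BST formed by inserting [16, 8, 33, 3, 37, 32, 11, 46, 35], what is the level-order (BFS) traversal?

Tree insertion order: [16, 8, 33, 3, 37, 32, 11, 46, 35]
Tree (level-order array): [16, 8, 33, 3, 11, 32, 37, None, None, None, None, None, None, 35, 46]
BFS from the root, enqueuing left then right child of each popped node:
  queue [16] -> pop 16, enqueue [8, 33], visited so far: [16]
  queue [8, 33] -> pop 8, enqueue [3, 11], visited so far: [16, 8]
  queue [33, 3, 11] -> pop 33, enqueue [32, 37], visited so far: [16, 8, 33]
  queue [3, 11, 32, 37] -> pop 3, enqueue [none], visited so far: [16, 8, 33, 3]
  queue [11, 32, 37] -> pop 11, enqueue [none], visited so far: [16, 8, 33, 3, 11]
  queue [32, 37] -> pop 32, enqueue [none], visited so far: [16, 8, 33, 3, 11, 32]
  queue [37] -> pop 37, enqueue [35, 46], visited so far: [16, 8, 33, 3, 11, 32, 37]
  queue [35, 46] -> pop 35, enqueue [none], visited so far: [16, 8, 33, 3, 11, 32, 37, 35]
  queue [46] -> pop 46, enqueue [none], visited so far: [16, 8, 33, 3, 11, 32, 37, 35, 46]
Result: [16, 8, 33, 3, 11, 32, 37, 35, 46]


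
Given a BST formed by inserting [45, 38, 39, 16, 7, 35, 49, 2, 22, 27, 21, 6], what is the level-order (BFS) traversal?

Tree insertion order: [45, 38, 39, 16, 7, 35, 49, 2, 22, 27, 21, 6]
Tree (level-order array): [45, 38, 49, 16, 39, None, None, 7, 35, None, None, 2, None, 22, None, None, 6, 21, 27]
BFS from the root, enqueuing left then right child of each popped node:
  queue [45] -> pop 45, enqueue [38, 49], visited so far: [45]
  queue [38, 49] -> pop 38, enqueue [16, 39], visited so far: [45, 38]
  queue [49, 16, 39] -> pop 49, enqueue [none], visited so far: [45, 38, 49]
  queue [16, 39] -> pop 16, enqueue [7, 35], visited so far: [45, 38, 49, 16]
  queue [39, 7, 35] -> pop 39, enqueue [none], visited so far: [45, 38, 49, 16, 39]
  queue [7, 35] -> pop 7, enqueue [2], visited so far: [45, 38, 49, 16, 39, 7]
  queue [35, 2] -> pop 35, enqueue [22], visited so far: [45, 38, 49, 16, 39, 7, 35]
  queue [2, 22] -> pop 2, enqueue [6], visited so far: [45, 38, 49, 16, 39, 7, 35, 2]
  queue [22, 6] -> pop 22, enqueue [21, 27], visited so far: [45, 38, 49, 16, 39, 7, 35, 2, 22]
  queue [6, 21, 27] -> pop 6, enqueue [none], visited so far: [45, 38, 49, 16, 39, 7, 35, 2, 22, 6]
  queue [21, 27] -> pop 21, enqueue [none], visited so far: [45, 38, 49, 16, 39, 7, 35, 2, 22, 6, 21]
  queue [27] -> pop 27, enqueue [none], visited so far: [45, 38, 49, 16, 39, 7, 35, 2, 22, 6, 21, 27]
Result: [45, 38, 49, 16, 39, 7, 35, 2, 22, 6, 21, 27]


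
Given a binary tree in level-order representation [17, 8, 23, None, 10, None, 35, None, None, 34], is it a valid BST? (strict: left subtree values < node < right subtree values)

Level-order array: [17, 8, 23, None, 10, None, 35, None, None, 34]
Validate using subtree bounds (lo, hi): at each node, require lo < value < hi,
then recurse left with hi=value and right with lo=value.
Preorder trace (stopping at first violation):
  at node 17 with bounds (-inf, +inf): OK
  at node 8 with bounds (-inf, 17): OK
  at node 10 with bounds (8, 17): OK
  at node 23 with bounds (17, +inf): OK
  at node 35 with bounds (23, +inf): OK
  at node 34 with bounds (23, 35): OK
No violation found at any node.
Result: Valid BST


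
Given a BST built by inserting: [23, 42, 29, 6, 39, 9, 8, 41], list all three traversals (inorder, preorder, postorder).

Tree insertion order: [23, 42, 29, 6, 39, 9, 8, 41]
Tree (level-order array): [23, 6, 42, None, 9, 29, None, 8, None, None, 39, None, None, None, 41]
Inorder (L, root, R): [6, 8, 9, 23, 29, 39, 41, 42]
Preorder (root, L, R): [23, 6, 9, 8, 42, 29, 39, 41]
Postorder (L, R, root): [8, 9, 6, 41, 39, 29, 42, 23]


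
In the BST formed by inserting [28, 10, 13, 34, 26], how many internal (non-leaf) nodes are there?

Tree built from: [28, 10, 13, 34, 26]
Tree (level-order array): [28, 10, 34, None, 13, None, None, None, 26]
Rule: An internal node has at least one child.
Per-node child counts:
  node 28: 2 child(ren)
  node 10: 1 child(ren)
  node 13: 1 child(ren)
  node 26: 0 child(ren)
  node 34: 0 child(ren)
Matching nodes: [28, 10, 13]
Count of internal (non-leaf) nodes: 3


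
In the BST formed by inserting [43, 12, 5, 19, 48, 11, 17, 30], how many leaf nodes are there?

Tree built from: [43, 12, 5, 19, 48, 11, 17, 30]
Tree (level-order array): [43, 12, 48, 5, 19, None, None, None, 11, 17, 30]
Rule: A leaf has 0 children.
Per-node child counts:
  node 43: 2 child(ren)
  node 12: 2 child(ren)
  node 5: 1 child(ren)
  node 11: 0 child(ren)
  node 19: 2 child(ren)
  node 17: 0 child(ren)
  node 30: 0 child(ren)
  node 48: 0 child(ren)
Matching nodes: [11, 17, 30, 48]
Count of leaf nodes: 4


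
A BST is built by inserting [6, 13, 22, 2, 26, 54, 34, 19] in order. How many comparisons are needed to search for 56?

Search path for 56: 6 -> 13 -> 22 -> 26 -> 54
Found: False
Comparisons: 5


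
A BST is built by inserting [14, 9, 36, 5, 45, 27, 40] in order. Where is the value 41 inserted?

Starting tree (level order): [14, 9, 36, 5, None, 27, 45, None, None, None, None, 40]
Insertion path: 14 -> 36 -> 45 -> 40
Result: insert 41 as right child of 40
Final tree (level order): [14, 9, 36, 5, None, 27, 45, None, None, None, None, 40, None, None, 41]


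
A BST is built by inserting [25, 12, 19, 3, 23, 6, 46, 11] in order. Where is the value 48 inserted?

Starting tree (level order): [25, 12, 46, 3, 19, None, None, None, 6, None, 23, None, 11]
Insertion path: 25 -> 46
Result: insert 48 as right child of 46
Final tree (level order): [25, 12, 46, 3, 19, None, 48, None, 6, None, 23, None, None, None, 11]


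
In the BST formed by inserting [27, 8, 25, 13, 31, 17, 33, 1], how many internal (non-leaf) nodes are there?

Tree built from: [27, 8, 25, 13, 31, 17, 33, 1]
Tree (level-order array): [27, 8, 31, 1, 25, None, 33, None, None, 13, None, None, None, None, 17]
Rule: An internal node has at least one child.
Per-node child counts:
  node 27: 2 child(ren)
  node 8: 2 child(ren)
  node 1: 0 child(ren)
  node 25: 1 child(ren)
  node 13: 1 child(ren)
  node 17: 0 child(ren)
  node 31: 1 child(ren)
  node 33: 0 child(ren)
Matching nodes: [27, 8, 25, 13, 31]
Count of internal (non-leaf) nodes: 5


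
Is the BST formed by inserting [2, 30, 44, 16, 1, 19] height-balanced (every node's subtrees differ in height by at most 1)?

Tree (level-order array): [2, 1, 30, None, None, 16, 44, None, 19]
Definition: a tree is height-balanced if, at every node, |h(left) - h(right)| <= 1 (empty subtree has height -1).
Bottom-up per-node check:
  node 1: h_left=-1, h_right=-1, diff=0 [OK], height=0
  node 19: h_left=-1, h_right=-1, diff=0 [OK], height=0
  node 16: h_left=-1, h_right=0, diff=1 [OK], height=1
  node 44: h_left=-1, h_right=-1, diff=0 [OK], height=0
  node 30: h_left=1, h_right=0, diff=1 [OK], height=2
  node 2: h_left=0, h_right=2, diff=2 [FAIL (|0-2|=2 > 1)], height=3
Node 2 violates the condition: |0 - 2| = 2 > 1.
Result: Not balanced


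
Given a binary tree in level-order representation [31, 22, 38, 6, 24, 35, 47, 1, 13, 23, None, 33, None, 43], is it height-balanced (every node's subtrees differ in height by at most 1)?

Tree (level-order array): [31, 22, 38, 6, 24, 35, 47, 1, 13, 23, None, 33, None, 43]
Definition: a tree is height-balanced if, at every node, |h(left) - h(right)| <= 1 (empty subtree has height -1).
Bottom-up per-node check:
  node 1: h_left=-1, h_right=-1, diff=0 [OK], height=0
  node 13: h_left=-1, h_right=-1, diff=0 [OK], height=0
  node 6: h_left=0, h_right=0, diff=0 [OK], height=1
  node 23: h_left=-1, h_right=-1, diff=0 [OK], height=0
  node 24: h_left=0, h_right=-1, diff=1 [OK], height=1
  node 22: h_left=1, h_right=1, diff=0 [OK], height=2
  node 33: h_left=-1, h_right=-1, diff=0 [OK], height=0
  node 35: h_left=0, h_right=-1, diff=1 [OK], height=1
  node 43: h_left=-1, h_right=-1, diff=0 [OK], height=0
  node 47: h_left=0, h_right=-1, diff=1 [OK], height=1
  node 38: h_left=1, h_right=1, diff=0 [OK], height=2
  node 31: h_left=2, h_right=2, diff=0 [OK], height=3
All nodes satisfy the balance condition.
Result: Balanced


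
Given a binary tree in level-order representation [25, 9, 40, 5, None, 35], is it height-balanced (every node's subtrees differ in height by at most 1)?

Tree (level-order array): [25, 9, 40, 5, None, 35]
Definition: a tree is height-balanced if, at every node, |h(left) - h(right)| <= 1 (empty subtree has height -1).
Bottom-up per-node check:
  node 5: h_left=-1, h_right=-1, diff=0 [OK], height=0
  node 9: h_left=0, h_right=-1, diff=1 [OK], height=1
  node 35: h_left=-1, h_right=-1, diff=0 [OK], height=0
  node 40: h_left=0, h_right=-1, diff=1 [OK], height=1
  node 25: h_left=1, h_right=1, diff=0 [OK], height=2
All nodes satisfy the balance condition.
Result: Balanced


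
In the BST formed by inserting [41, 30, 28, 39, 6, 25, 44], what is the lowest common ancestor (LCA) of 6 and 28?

Tree insertion order: [41, 30, 28, 39, 6, 25, 44]
Tree (level-order array): [41, 30, 44, 28, 39, None, None, 6, None, None, None, None, 25]
In a BST, the LCA of p=6, q=28 is the first node v on the
root-to-leaf path with p <= v <= q (go left if both < v, right if both > v).
Walk from root:
  at 41: both 6 and 28 < 41, go left
  at 30: both 6 and 28 < 30, go left
  at 28: 6 <= 28 <= 28, this is the LCA
LCA = 28


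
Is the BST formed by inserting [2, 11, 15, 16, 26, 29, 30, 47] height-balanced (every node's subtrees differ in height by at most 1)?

Tree (level-order array): [2, None, 11, None, 15, None, 16, None, 26, None, 29, None, 30, None, 47]
Definition: a tree is height-balanced if, at every node, |h(left) - h(right)| <= 1 (empty subtree has height -1).
Bottom-up per-node check:
  node 47: h_left=-1, h_right=-1, diff=0 [OK], height=0
  node 30: h_left=-1, h_right=0, diff=1 [OK], height=1
  node 29: h_left=-1, h_right=1, diff=2 [FAIL (|-1-1|=2 > 1)], height=2
  node 26: h_left=-1, h_right=2, diff=3 [FAIL (|-1-2|=3 > 1)], height=3
  node 16: h_left=-1, h_right=3, diff=4 [FAIL (|-1-3|=4 > 1)], height=4
  node 15: h_left=-1, h_right=4, diff=5 [FAIL (|-1-4|=5 > 1)], height=5
  node 11: h_left=-1, h_right=5, diff=6 [FAIL (|-1-5|=6 > 1)], height=6
  node 2: h_left=-1, h_right=6, diff=7 [FAIL (|-1-6|=7 > 1)], height=7
Node 29 violates the condition: |-1 - 1| = 2 > 1.
Result: Not balanced


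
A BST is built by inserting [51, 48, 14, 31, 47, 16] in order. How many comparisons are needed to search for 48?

Search path for 48: 51 -> 48
Found: True
Comparisons: 2


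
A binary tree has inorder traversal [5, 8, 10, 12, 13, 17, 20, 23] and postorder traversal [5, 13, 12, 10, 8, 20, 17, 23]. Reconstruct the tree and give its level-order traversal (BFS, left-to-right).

Inorder:   [5, 8, 10, 12, 13, 17, 20, 23]
Postorder: [5, 13, 12, 10, 8, 20, 17, 23]
Algorithm: postorder visits root last, so walk postorder right-to-left;
each value is the root of the current inorder slice — split it at that
value, recurse on the right subtree first, then the left.
Recursive splits:
  root=23; inorder splits into left=[5, 8, 10, 12, 13, 17, 20], right=[]
  root=17; inorder splits into left=[5, 8, 10, 12, 13], right=[20]
  root=20; inorder splits into left=[], right=[]
  root=8; inorder splits into left=[5], right=[10, 12, 13]
  root=10; inorder splits into left=[], right=[12, 13]
  root=12; inorder splits into left=[], right=[13]
  root=13; inorder splits into left=[], right=[]
  root=5; inorder splits into left=[], right=[]
Reconstructed level-order: [23, 17, 8, 20, 5, 10, 12, 13]


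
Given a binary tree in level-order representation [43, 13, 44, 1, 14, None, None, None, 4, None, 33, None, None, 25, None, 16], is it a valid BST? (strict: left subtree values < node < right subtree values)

Level-order array: [43, 13, 44, 1, 14, None, None, None, 4, None, 33, None, None, 25, None, 16]
Validate using subtree bounds (lo, hi): at each node, require lo < value < hi,
then recurse left with hi=value and right with lo=value.
Preorder trace (stopping at first violation):
  at node 43 with bounds (-inf, +inf): OK
  at node 13 with bounds (-inf, 43): OK
  at node 1 with bounds (-inf, 13): OK
  at node 4 with bounds (1, 13): OK
  at node 14 with bounds (13, 43): OK
  at node 33 with bounds (14, 43): OK
  at node 25 with bounds (14, 33): OK
  at node 16 with bounds (14, 25): OK
  at node 44 with bounds (43, +inf): OK
No violation found at any node.
Result: Valid BST


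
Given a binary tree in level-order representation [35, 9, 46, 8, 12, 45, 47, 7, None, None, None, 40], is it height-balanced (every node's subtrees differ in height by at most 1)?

Tree (level-order array): [35, 9, 46, 8, 12, 45, 47, 7, None, None, None, 40]
Definition: a tree is height-balanced if, at every node, |h(left) - h(right)| <= 1 (empty subtree has height -1).
Bottom-up per-node check:
  node 7: h_left=-1, h_right=-1, diff=0 [OK], height=0
  node 8: h_left=0, h_right=-1, diff=1 [OK], height=1
  node 12: h_left=-1, h_right=-1, diff=0 [OK], height=0
  node 9: h_left=1, h_right=0, diff=1 [OK], height=2
  node 40: h_left=-1, h_right=-1, diff=0 [OK], height=0
  node 45: h_left=0, h_right=-1, diff=1 [OK], height=1
  node 47: h_left=-1, h_right=-1, diff=0 [OK], height=0
  node 46: h_left=1, h_right=0, diff=1 [OK], height=2
  node 35: h_left=2, h_right=2, diff=0 [OK], height=3
All nodes satisfy the balance condition.
Result: Balanced


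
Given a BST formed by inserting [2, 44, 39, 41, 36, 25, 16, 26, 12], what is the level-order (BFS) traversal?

Tree insertion order: [2, 44, 39, 41, 36, 25, 16, 26, 12]
Tree (level-order array): [2, None, 44, 39, None, 36, 41, 25, None, None, None, 16, 26, 12]
BFS from the root, enqueuing left then right child of each popped node:
  queue [2] -> pop 2, enqueue [44], visited so far: [2]
  queue [44] -> pop 44, enqueue [39], visited so far: [2, 44]
  queue [39] -> pop 39, enqueue [36, 41], visited so far: [2, 44, 39]
  queue [36, 41] -> pop 36, enqueue [25], visited so far: [2, 44, 39, 36]
  queue [41, 25] -> pop 41, enqueue [none], visited so far: [2, 44, 39, 36, 41]
  queue [25] -> pop 25, enqueue [16, 26], visited so far: [2, 44, 39, 36, 41, 25]
  queue [16, 26] -> pop 16, enqueue [12], visited so far: [2, 44, 39, 36, 41, 25, 16]
  queue [26, 12] -> pop 26, enqueue [none], visited so far: [2, 44, 39, 36, 41, 25, 16, 26]
  queue [12] -> pop 12, enqueue [none], visited so far: [2, 44, 39, 36, 41, 25, 16, 26, 12]
Result: [2, 44, 39, 36, 41, 25, 16, 26, 12]


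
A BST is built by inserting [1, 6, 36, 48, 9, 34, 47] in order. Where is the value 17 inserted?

Starting tree (level order): [1, None, 6, None, 36, 9, 48, None, 34, 47]
Insertion path: 1 -> 6 -> 36 -> 9 -> 34
Result: insert 17 as left child of 34
Final tree (level order): [1, None, 6, None, 36, 9, 48, None, 34, 47, None, 17]


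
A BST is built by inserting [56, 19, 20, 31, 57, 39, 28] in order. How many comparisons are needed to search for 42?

Search path for 42: 56 -> 19 -> 20 -> 31 -> 39
Found: False
Comparisons: 5


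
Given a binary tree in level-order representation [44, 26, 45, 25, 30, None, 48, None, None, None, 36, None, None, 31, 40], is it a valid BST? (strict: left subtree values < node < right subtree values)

Level-order array: [44, 26, 45, 25, 30, None, 48, None, None, None, 36, None, None, 31, 40]
Validate using subtree bounds (lo, hi): at each node, require lo < value < hi,
then recurse left with hi=value and right with lo=value.
Preorder trace (stopping at first violation):
  at node 44 with bounds (-inf, +inf): OK
  at node 26 with bounds (-inf, 44): OK
  at node 25 with bounds (-inf, 26): OK
  at node 30 with bounds (26, 44): OK
  at node 36 with bounds (30, 44): OK
  at node 31 with bounds (30, 36): OK
  at node 40 with bounds (36, 44): OK
  at node 45 with bounds (44, +inf): OK
  at node 48 with bounds (45, +inf): OK
No violation found at any node.
Result: Valid BST


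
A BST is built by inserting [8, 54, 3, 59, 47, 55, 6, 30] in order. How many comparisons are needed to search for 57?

Search path for 57: 8 -> 54 -> 59 -> 55
Found: False
Comparisons: 4


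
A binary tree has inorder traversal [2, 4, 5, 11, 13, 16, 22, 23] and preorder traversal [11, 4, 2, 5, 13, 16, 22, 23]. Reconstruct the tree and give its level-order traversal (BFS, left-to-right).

Inorder:  [2, 4, 5, 11, 13, 16, 22, 23]
Preorder: [11, 4, 2, 5, 13, 16, 22, 23]
Algorithm: preorder visits root first, so consume preorder in order;
for each root, split the current inorder slice at that value into
left-subtree inorder and right-subtree inorder, then recurse.
Recursive splits:
  root=11; inorder splits into left=[2, 4, 5], right=[13, 16, 22, 23]
  root=4; inorder splits into left=[2], right=[5]
  root=2; inorder splits into left=[], right=[]
  root=5; inorder splits into left=[], right=[]
  root=13; inorder splits into left=[], right=[16, 22, 23]
  root=16; inorder splits into left=[], right=[22, 23]
  root=22; inorder splits into left=[], right=[23]
  root=23; inorder splits into left=[], right=[]
Reconstructed level-order: [11, 4, 13, 2, 5, 16, 22, 23]


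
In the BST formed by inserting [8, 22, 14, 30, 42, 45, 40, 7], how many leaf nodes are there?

Tree built from: [8, 22, 14, 30, 42, 45, 40, 7]
Tree (level-order array): [8, 7, 22, None, None, 14, 30, None, None, None, 42, 40, 45]
Rule: A leaf has 0 children.
Per-node child counts:
  node 8: 2 child(ren)
  node 7: 0 child(ren)
  node 22: 2 child(ren)
  node 14: 0 child(ren)
  node 30: 1 child(ren)
  node 42: 2 child(ren)
  node 40: 0 child(ren)
  node 45: 0 child(ren)
Matching nodes: [7, 14, 40, 45]
Count of leaf nodes: 4


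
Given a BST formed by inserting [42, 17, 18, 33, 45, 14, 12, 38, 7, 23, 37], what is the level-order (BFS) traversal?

Tree insertion order: [42, 17, 18, 33, 45, 14, 12, 38, 7, 23, 37]
Tree (level-order array): [42, 17, 45, 14, 18, None, None, 12, None, None, 33, 7, None, 23, 38, None, None, None, None, 37]
BFS from the root, enqueuing left then right child of each popped node:
  queue [42] -> pop 42, enqueue [17, 45], visited so far: [42]
  queue [17, 45] -> pop 17, enqueue [14, 18], visited so far: [42, 17]
  queue [45, 14, 18] -> pop 45, enqueue [none], visited so far: [42, 17, 45]
  queue [14, 18] -> pop 14, enqueue [12], visited so far: [42, 17, 45, 14]
  queue [18, 12] -> pop 18, enqueue [33], visited so far: [42, 17, 45, 14, 18]
  queue [12, 33] -> pop 12, enqueue [7], visited so far: [42, 17, 45, 14, 18, 12]
  queue [33, 7] -> pop 33, enqueue [23, 38], visited so far: [42, 17, 45, 14, 18, 12, 33]
  queue [7, 23, 38] -> pop 7, enqueue [none], visited so far: [42, 17, 45, 14, 18, 12, 33, 7]
  queue [23, 38] -> pop 23, enqueue [none], visited so far: [42, 17, 45, 14, 18, 12, 33, 7, 23]
  queue [38] -> pop 38, enqueue [37], visited so far: [42, 17, 45, 14, 18, 12, 33, 7, 23, 38]
  queue [37] -> pop 37, enqueue [none], visited so far: [42, 17, 45, 14, 18, 12, 33, 7, 23, 38, 37]
Result: [42, 17, 45, 14, 18, 12, 33, 7, 23, 38, 37]


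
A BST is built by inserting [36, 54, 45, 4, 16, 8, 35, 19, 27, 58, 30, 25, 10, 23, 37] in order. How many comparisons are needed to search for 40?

Search path for 40: 36 -> 54 -> 45 -> 37
Found: False
Comparisons: 4


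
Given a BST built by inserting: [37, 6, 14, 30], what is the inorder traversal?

Tree insertion order: [37, 6, 14, 30]
Tree (level-order array): [37, 6, None, None, 14, None, 30]
Inorder traversal: [6, 14, 30, 37]


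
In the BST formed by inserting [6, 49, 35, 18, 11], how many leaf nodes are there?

Tree built from: [6, 49, 35, 18, 11]
Tree (level-order array): [6, None, 49, 35, None, 18, None, 11]
Rule: A leaf has 0 children.
Per-node child counts:
  node 6: 1 child(ren)
  node 49: 1 child(ren)
  node 35: 1 child(ren)
  node 18: 1 child(ren)
  node 11: 0 child(ren)
Matching nodes: [11]
Count of leaf nodes: 1


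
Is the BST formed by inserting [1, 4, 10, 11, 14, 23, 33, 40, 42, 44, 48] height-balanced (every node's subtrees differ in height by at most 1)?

Tree (level-order array): [1, None, 4, None, 10, None, 11, None, 14, None, 23, None, 33, None, 40, None, 42, None, 44, None, 48]
Definition: a tree is height-balanced if, at every node, |h(left) - h(right)| <= 1 (empty subtree has height -1).
Bottom-up per-node check:
  node 48: h_left=-1, h_right=-1, diff=0 [OK], height=0
  node 44: h_left=-1, h_right=0, diff=1 [OK], height=1
  node 42: h_left=-1, h_right=1, diff=2 [FAIL (|-1-1|=2 > 1)], height=2
  node 40: h_left=-1, h_right=2, diff=3 [FAIL (|-1-2|=3 > 1)], height=3
  node 33: h_left=-1, h_right=3, diff=4 [FAIL (|-1-3|=4 > 1)], height=4
  node 23: h_left=-1, h_right=4, diff=5 [FAIL (|-1-4|=5 > 1)], height=5
  node 14: h_left=-1, h_right=5, diff=6 [FAIL (|-1-5|=6 > 1)], height=6
  node 11: h_left=-1, h_right=6, diff=7 [FAIL (|-1-6|=7 > 1)], height=7
  node 10: h_left=-1, h_right=7, diff=8 [FAIL (|-1-7|=8 > 1)], height=8
  node 4: h_left=-1, h_right=8, diff=9 [FAIL (|-1-8|=9 > 1)], height=9
  node 1: h_left=-1, h_right=9, diff=10 [FAIL (|-1-9|=10 > 1)], height=10
Node 42 violates the condition: |-1 - 1| = 2 > 1.
Result: Not balanced


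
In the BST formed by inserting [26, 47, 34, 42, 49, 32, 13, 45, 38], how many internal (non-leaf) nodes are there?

Tree built from: [26, 47, 34, 42, 49, 32, 13, 45, 38]
Tree (level-order array): [26, 13, 47, None, None, 34, 49, 32, 42, None, None, None, None, 38, 45]
Rule: An internal node has at least one child.
Per-node child counts:
  node 26: 2 child(ren)
  node 13: 0 child(ren)
  node 47: 2 child(ren)
  node 34: 2 child(ren)
  node 32: 0 child(ren)
  node 42: 2 child(ren)
  node 38: 0 child(ren)
  node 45: 0 child(ren)
  node 49: 0 child(ren)
Matching nodes: [26, 47, 34, 42]
Count of internal (non-leaf) nodes: 4


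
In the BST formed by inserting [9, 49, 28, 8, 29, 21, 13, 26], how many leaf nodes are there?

Tree built from: [9, 49, 28, 8, 29, 21, 13, 26]
Tree (level-order array): [9, 8, 49, None, None, 28, None, 21, 29, 13, 26]
Rule: A leaf has 0 children.
Per-node child counts:
  node 9: 2 child(ren)
  node 8: 0 child(ren)
  node 49: 1 child(ren)
  node 28: 2 child(ren)
  node 21: 2 child(ren)
  node 13: 0 child(ren)
  node 26: 0 child(ren)
  node 29: 0 child(ren)
Matching nodes: [8, 13, 26, 29]
Count of leaf nodes: 4


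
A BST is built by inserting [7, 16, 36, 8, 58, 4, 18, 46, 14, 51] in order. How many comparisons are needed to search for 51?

Search path for 51: 7 -> 16 -> 36 -> 58 -> 46 -> 51
Found: True
Comparisons: 6


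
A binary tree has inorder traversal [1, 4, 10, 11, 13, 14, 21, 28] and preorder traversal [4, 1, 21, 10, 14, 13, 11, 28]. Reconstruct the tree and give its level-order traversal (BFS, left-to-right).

Inorder:  [1, 4, 10, 11, 13, 14, 21, 28]
Preorder: [4, 1, 21, 10, 14, 13, 11, 28]
Algorithm: preorder visits root first, so consume preorder in order;
for each root, split the current inorder slice at that value into
left-subtree inorder and right-subtree inorder, then recurse.
Recursive splits:
  root=4; inorder splits into left=[1], right=[10, 11, 13, 14, 21, 28]
  root=1; inorder splits into left=[], right=[]
  root=21; inorder splits into left=[10, 11, 13, 14], right=[28]
  root=10; inorder splits into left=[], right=[11, 13, 14]
  root=14; inorder splits into left=[11, 13], right=[]
  root=13; inorder splits into left=[11], right=[]
  root=11; inorder splits into left=[], right=[]
  root=28; inorder splits into left=[], right=[]
Reconstructed level-order: [4, 1, 21, 10, 28, 14, 13, 11]


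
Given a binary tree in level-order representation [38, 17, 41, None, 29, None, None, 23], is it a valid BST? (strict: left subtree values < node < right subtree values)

Level-order array: [38, 17, 41, None, 29, None, None, 23]
Validate using subtree bounds (lo, hi): at each node, require lo < value < hi,
then recurse left with hi=value and right with lo=value.
Preorder trace (stopping at first violation):
  at node 38 with bounds (-inf, +inf): OK
  at node 17 with bounds (-inf, 38): OK
  at node 29 with bounds (17, 38): OK
  at node 23 with bounds (17, 29): OK
  at node 41 with bounds (38, +inf): OK
No violation found at any node.
Result: Valid BST


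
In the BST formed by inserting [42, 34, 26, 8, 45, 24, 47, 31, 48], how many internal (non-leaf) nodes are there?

Tree built from: [42, 34, 26, 8, 45, 24, 47, 31, 48]
Tree (level-order array): [42, 34, 45, 26, None, None, 47, 8, 31, None, 48, None, 24]
Rule: An internal node has at least one child.
Per-node child counts:
  node 42: 2 child(ren)
  node 34: 1 child(ren)
  node 26: 2 child(ren)
  node 8: 1 child(ren)
  node 24: 0 child(ren)
  node 31: 0 child(ren)
  node 45: 1 child(ren)
  node 47: 1 child(ren)
  node 48: 0 child(ren)
Matching nodes: [42, 34, 26, 8, 45, 47]
Count of internal (non-leaf) nodes: 6


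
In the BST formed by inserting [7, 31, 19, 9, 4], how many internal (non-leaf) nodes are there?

Tree built from: [7, 31, 19, 9, 4]
Tree (level-order array): [7, 4, 31, None, None, 19, None, 9]
Rule: An internal node has at least one child.
Per-node child counts:
  node 7: 2 child(ren)
  node 4: 0 child(ren)
  node 31: 1 child(ren)
  node 19: 1 child(ren)
  node 9: 0 child(ren)
Matching nodes: [7, 31, 19]
Count of internal (non-leaf) nodes: 3


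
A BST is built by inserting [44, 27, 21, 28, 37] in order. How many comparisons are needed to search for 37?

Search path for 37: 44 -> 27 -> 28 -> 37
Found: True
Comparisons: 4


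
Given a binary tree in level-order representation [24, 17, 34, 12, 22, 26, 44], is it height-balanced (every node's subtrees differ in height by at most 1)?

Tree (level-order array): [24, 17, 34, 12, 22, 26, 44]
Definition: a tree is height-balanced if, at every node, |h(left) - h(right)| <= 1 (empty subtree has height -1).
Bottom-up per-node check:
  node 12: h_left=-1, h_right=-1, diff=0 [OK], height=0
  node 22: h_left=-1, h_right=-1, diff=0 [OK], height=0
  node 17: h_left=0, h_right=0, diff=0 [OK], height=1
  node 26: h_left=-1, h_right=-1, diff=0 [OK], height=0
  node 44: h_left=-1, h_right=-1, diff=0 [OK], height=0
  node 34: h_left=0, h_right=0, diff=0 [OK], height=1
  node 24: h_left=1, h_right=1, diff=0 [OK], height=2
All nodes satisfy the balance condition.
Result: Balanced


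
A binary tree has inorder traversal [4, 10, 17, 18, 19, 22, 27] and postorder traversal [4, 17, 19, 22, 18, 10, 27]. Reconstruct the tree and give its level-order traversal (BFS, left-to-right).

Inorder:   [4, 10, 17, 18, 19, 22, 27]
Postorder: [4, 17, 19, 22, 18, 10, 27]
Algorithm: postorder visits root last, so walk postorder right-to-left;
each value is the root of the current inorder slice — split it at that
value, recurse on the right subtree first, then the left.
Recursive splits:
  root=27; inorder splits into left=[4, 10, 17, 18, 19, 22], right=[]
  root=10; inorder splits into left=[4], right=[17, 18, 19, 22]
  root=18; inorder splits into left=[17], right=[19, 22]
  root=22; inorder splits into left=[19], right=[]
  root=19; inorder splits into left=[], right=[]
  root=17; inorder splits into left=[], right=[]
  root=4; inorder splits into left=[], right=[]
Reconstructed level-order: [27, 10, 4, 18, 17, 22, 19]


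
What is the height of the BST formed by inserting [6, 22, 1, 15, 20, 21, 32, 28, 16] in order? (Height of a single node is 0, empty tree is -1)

Insertion order: [6, 22, 1, 15, 20, 21, 32, 28, 16]
Tree (level-order array): [6, 1, 22, None, None, 15, 32, None, 20, 28, None, 16, 21]
Compute height bottom-up (empty subtree = -1):
  height(1) = 1 + max(-1, -1) = 0
  height(16) = 1 + max(-1, -1) = 0
  height(21) = 1 + max(-1, -1) = 0
  height(20) = 1 + max(0, 0) = 1
  height(15) = 1 + max(-1, 1) = 2
  height(28) = 1 + max(-1, -1) = 0
  height(32) = 1 + max(0, -1) = 1
  height(22) = 1 + max(2, 1) = 3
  height(6) = 1 + max(0, 3) = 4
Height = 4


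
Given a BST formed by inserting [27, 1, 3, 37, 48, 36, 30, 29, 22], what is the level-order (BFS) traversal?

Tree insertion order: [27, 1, 3, 37, 48, 36, 30, 29, 22]
Tree (level-order array): [27, 1, 37, None, 3, 36, 48, None, 22, 30, None, None, None, None, None, 29]
BFS from the root, enqueuing left then right child of each popped node:
  queue [27] -> pop 27, enqueue [1, 37], visited so far: [27]
  queue [1, 37] -> pop 1, enqueue [3], visited so far: [27, 1]
  queue [37, 3] -> pop 37, enqueue [36, 48], visited so far: [27, 1, 37]
  queue [3, 36, 48] -> pop 3, enqueue [22], visited so far: [27, 1, 37, 3]
  queue [36, 48, 22] -> pop 36, enqueue [30], visited so far: [27, 1, 37, 3, 36]
  queue [48, 22, 30] -> pop 48, enqueue [none], visited so far: [27, 1, 37, 3, 36, 48]
  queue [22, 30] -> pop 22, enqueue [none], visited so far: [27, 1, 37, 3, 36, 48, 22]
  queue [30] -> pop 30, enqueue [29], visited so far: [27, 1, 37, 3, 36, 48, 22, 30]
  queue [29] -> pop 29, enqueue [none], visited so far: [27, 1, 37, 3, 36, 48, 22, 30, 29]
Result: [27, 1, 37, 3, 36, 48, 22, 30, 29]


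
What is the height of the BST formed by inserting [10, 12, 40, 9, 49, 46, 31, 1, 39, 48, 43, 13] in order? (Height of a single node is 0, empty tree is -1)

Insertion order: [10, 12, 40, 9, 49, 46, 31, 1, 39, 48, 43, 13]
Tree (level-order array): [10, 9, 12, 1, None, None, 40, None, None, 31, 49, 13, 39, 46, None, None, None, None, None, 43, 48]
Compute height bottom-up (empty subtree = -1):
  height(1) = 1 + max(-1, -1) = 0
  height(9) = 1 + max(0, -1) = 1
  height(13) = 1 + max(-1, -1) = 0
  height(39) = 1 + max(-1, -1) = 0
  height(31) = 1 + max(0, 0) = 1
  height(43) = 1 + max(-1, -1) = 0
  height(48) = 1 + max(-1, -1) = 0
  height(46) = 1 + max(0, 0) = 1
  height(49) = 1 + max(1, -1) = 2
  height(40) = 1 + max(1, 2) = 3
  height(12) = 1 + max(-1, 3) = 4
  height(10) = 1 + max(1, 4) = 5
Height = 5


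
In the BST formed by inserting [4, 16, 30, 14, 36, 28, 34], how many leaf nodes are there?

Tree built from: [4, 16, 30, 14, 36, 28, 34]
Tree (level-order array): [4, None, 16, 14, 30, None, None, 28, 36, None, None, 34]
Rule: A leaf has 0 children.
Per-node child counts:
  node 4: 1 child(ren)
  node 16: 2 child(ren)
  node 14: 0 child(ren)
  node 30: 2 child(ren)
  node 28: 0 child(ren)
  node 36: 1 child(ren)
  node 34: 0 child(ren)
Matching nodes: [14, 28, 34]
Count of leaf nodes: 3


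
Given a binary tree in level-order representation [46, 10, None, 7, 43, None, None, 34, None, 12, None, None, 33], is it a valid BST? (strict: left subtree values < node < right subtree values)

Level-order array: [46, 10, None, 7, 43, None, None, 34, None, 12, None, None, 33]
Validate using subtree bounds (lo, hi): at each node, require lo < value < hi,
then recurse left with hi=value and right with lo=value.
Preorder trace (stopping at first violation):
  at node 46 with bounds (-inf, +inf): OK
  at node 10 with bounds (-inf, 46): OK
  at node 7 with bounds (-inf, 10): OK
  at node 43 with bounds (10, 46): OK
  at node 34 with bounds (10, 43): OK
  at node 12 with bounds (10, 34): OK
  at node 33 with bounds (12, 34): OK
No violation found at any node.
Result: Valid BST


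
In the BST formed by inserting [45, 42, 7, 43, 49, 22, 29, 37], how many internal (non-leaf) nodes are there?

Tree built from: [45, 42, 7, 43, 49, 22, 29, 37]
Tree (level-order array): [45, 42, 49, 7, 43, None, None, None, 22, None, None, None, 29, None, 37]
Rule: An internal node has at least one child.
Per-node child counts:
  node 45: 2 child(ren)
  node 42: 2 child(ren)
  node 7: 1 child(ren)
  node 22: 1 child(ren)
  node 29: 1 child(ren)
  node 37: 0 child(ren)
  node 43: 0 child(ren)
  node 49: 0 child(ren)
Matching nodes: [45, 42, 7, 22, 29]
Count of internal (non-leaf) nodes: 5


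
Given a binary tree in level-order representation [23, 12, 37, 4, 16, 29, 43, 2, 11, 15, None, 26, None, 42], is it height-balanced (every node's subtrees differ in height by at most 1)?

Tree (level-order array): [23, 12, 37, 4, 16, 29, 43, 2, 11, 15, None, 26, None, 42]
Definition: a tree is height-balanced if, at every node, |h(left) - h(right)| <= 1 (empty subtree has height -1).
Bottom-up per-node check:
  node 2: h_left=-1, h_right=-1, diff=0 [OK], height=0
  node 11: h_left=-1, h_right=-1, diff=0 [OK], height=0
  node 4: h_left=0, h_right=0, diff=0 [OK], height=1
  node 15: h_left=-1, h_right=-1, diff=0 [OK], height=0
  node 16: h_left=0, h_right=-1, diff=1 [OK], height=1
  node 12: h_left=1, h_right=1, diff=0 [OK], height=2
  node 26: h_left=-1, h_right=-1, diff=0 [OK], height=0
  node 29: h_left=0, h_right=-1, diff=1 [OK], height=1
  node 42: h_left=-1, h_right=-1, diff=0 [OK], height=0
  node 43: h_left=0, h_right=-1, diff=1 [OK], height=1
  node 37: h_left=1, h_right=1, diff=0 [OK], height=2
  node 23: h_left=2, h_right=2, diff=0 [OK], height=3
All nodes satisfy the balance condition.
Result: Balanced


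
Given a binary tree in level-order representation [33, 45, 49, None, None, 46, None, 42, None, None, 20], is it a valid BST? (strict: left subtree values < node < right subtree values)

Level-order array: [33, 45, 49, None, None, 46, None, 42, None, None, 20]
Validate using subtree bounds (lo, hi): at each node, require lo < value < hi,
then recurse left with hi=value and right with lo=value.
Preorder trace (stopping at first violation):
  at node 33 with bounds (-inf, +inf): OK
  at node 45 with bounds (-inf, 33): VIOLATION
Node 45 violates its bound: not (-inf < 45 < 33).
Result: Not a valid BST
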